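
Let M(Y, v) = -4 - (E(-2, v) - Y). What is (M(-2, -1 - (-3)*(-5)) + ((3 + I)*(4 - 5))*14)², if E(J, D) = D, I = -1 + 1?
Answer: 1024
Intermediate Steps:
I = 0
M(Y, v) = -4 + Y - v (M(Y, v) = -4 - (v - Y) = -4 + (Y - v) = -4 + Y - v)
(M(-2, -1 - (-3)*(-5)) + ((3 + I)*(4 - 5))*14)² = ((-4 - 2 - (-1 - (-3)*(-5))) + ((3 + 0)*(4 - 5))*14)² = ((-4 - 2 - (-1 - 1*15)) + (3*(-1))*14)² = ((-4 - 2 - (-1 - 15)) - 3*14)² = ((-4 - 2 - 1*(-16)) - 42)² = ((-4 - 2 + 16) - 42)² = (10 - 42)² = (-32)² = 1024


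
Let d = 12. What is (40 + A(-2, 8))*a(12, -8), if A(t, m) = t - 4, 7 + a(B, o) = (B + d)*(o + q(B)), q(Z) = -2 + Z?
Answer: 1394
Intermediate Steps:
a(B, o) = -7 + (12 + B)*(-2 + B + o) (a(B, o) = -7 + (B + 12)*(o + (-2 + B)) = -7 + (12 + B)*(-2 + B + o))
A(t, m) = -4 + t
(40 + A(-2, 8))*a(12, -8) = (40 + (-4 - 2))*(-31 + 12² + 10*12 + 12*(-8) + 12*(-8)) = (40 - 6)*(-31 + 144 + 120 - 96 - 96) = 34*41 = 1394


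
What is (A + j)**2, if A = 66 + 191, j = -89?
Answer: 28224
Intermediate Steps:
A = 257
(A + j)**2 = (257 - 89)**2 = 168**2 = 28224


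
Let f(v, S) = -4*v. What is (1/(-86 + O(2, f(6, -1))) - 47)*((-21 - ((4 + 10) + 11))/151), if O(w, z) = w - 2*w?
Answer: 95151/6644 ≈ 14.321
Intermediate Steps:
f(v, S) = -4*v
O(w, z) = -w
(1/(-86 + O(2, f(6, -1))) - 47)*((-21 - ((4 + 10) + 11))/151) = (1/(-86 - 1*2) - 47)*((-21 - ((4 + 10) + 11))/151) = (1/(-86 - 2) - 47)*((-21 - (14 + 11))*(1/151)) = (1/(-88) - 47)*((-21 - 1*25)*(1/151)) = (-1/88 - 47)*((-21 - 25)*(1/151)) = -(-95151)/(44*151) = -4137/88*(-46/151) = 95151/6644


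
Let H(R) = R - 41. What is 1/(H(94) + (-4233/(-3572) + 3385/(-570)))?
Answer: 564/27211 ≈ 0.020727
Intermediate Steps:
H(R) = -41 + R
1/(H(94) + (-4233/(-3572) + 3385/(-570))) = 1/((-41 + 94) + (-4233/(-3572) + 3385/(-570))) = 1/(53 + (-4233*(-1/3572) + 3385*(-1/570))) = 1/(53 + (4233/3572 - 677/114)) = 1/(53 - 2681/564) = 1/(27211/564) = 564/27211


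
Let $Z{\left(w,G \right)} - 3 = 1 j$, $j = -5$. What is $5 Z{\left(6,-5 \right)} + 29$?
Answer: $19$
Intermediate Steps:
$Z{\left(w,G \right)} = -2$ ($Z{\left(w,G \right)} = 3 + 1 \left(-5\right) = 3 - 5 = -2$)
$5 Z{\left(6,-5 \right)} + 29 = 5 \left(-2\right) + 29 = -10 + 29 = 19$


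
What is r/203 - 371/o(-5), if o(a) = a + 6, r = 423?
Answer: -74890/203 ≈ -368.92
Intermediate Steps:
o(a) = 6 + a
r/203 - 371/o(-5) = 423/203 - 371/(6 - 5) = 423*(1/203) - 371/1 = 423/203 - 371*1 = 423/203 - 371 = -74890/203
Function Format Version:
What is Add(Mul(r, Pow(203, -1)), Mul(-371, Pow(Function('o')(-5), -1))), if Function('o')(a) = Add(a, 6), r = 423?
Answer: Rational(-74890, 203) ≈ -368.92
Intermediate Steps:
Function('o')(a) = Add(6, a)
Add(Mul(r, Pow(203, -1)), Mul(-371, Pow(Function('o')(-5), -1))) = Add(Mul(423, Pow(203, -1)), Mul(-371, Pow(Add(6, -5), -1))) = Add(Mul(423, Rational(1, 203)), Mul(-371, Pow(1, -1))) = Add(Rational(423, 203), Mul(-371, 1)) = Add(Rational(423, 203), -371) = Rational(-74890, 203)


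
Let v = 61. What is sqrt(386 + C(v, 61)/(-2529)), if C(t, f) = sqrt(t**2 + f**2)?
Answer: sqrt(274310514 - 17141*sqrt(2))/843 ≈ 19.646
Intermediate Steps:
C(t, f) = sqrt(f**2 + t**2)
sqrt(386 + C(v, 61)/(-2529)) = sqrt(386 + sqrt(61**2 + 61**2)/(-2529)) = sqrt(386 + sqrt(3721 + 3721)*(-1/2529)) = sqrt(386 + sqrt(7442)*(-1/2529)) = sqrt(386 + (61*sqrt(2))*(-1/2529)) = sqrt(386 - 61*sqrt(2)/2529)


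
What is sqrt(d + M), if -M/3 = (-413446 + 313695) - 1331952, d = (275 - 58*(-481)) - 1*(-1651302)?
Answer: 2*sqrt(1493646) ≈ 2444.3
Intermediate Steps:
d = 1679475 (d = (275 + 27898) + 1651302 = 28173 + 1651302 = 1679475)
M = 4295109 (M = -3*((-413446 + 313695) - 1331952) = -3*(-99751 - 1331952) = -3*(-1431703) = 4295109)
sqrt(d + M) = sqrt(1679475 + 4295109) = sqrt(5974584) = 2*sqrt(1493646)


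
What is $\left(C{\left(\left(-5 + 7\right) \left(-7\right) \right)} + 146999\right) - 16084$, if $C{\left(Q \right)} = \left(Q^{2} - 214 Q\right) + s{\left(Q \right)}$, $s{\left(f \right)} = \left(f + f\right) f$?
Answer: $134499$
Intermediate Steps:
$s{\left(f \right)} = 2 f^{2}$ ($s{\left(f \right)} = 2 f f = 2 f^{2}$)
$C{\left(Q \right)} = - 214 Q + 3 Q^{2}$ ($C{\left(Q \right)} = \left(Q^{2} - 214 Q\right) + 2 Q^{2} = - 214 Q + 3 Q^{2}$)
$\left(C{\left(\left(-5 + 7\right) \left(-7\right) \right)} + 146999\right) - 16084 = \left(\left(-5 + 7\right) \left(-7\right) \left(-214 + 3 \left(-5 + 7\right) \left(-7\right)\right) + 146999\right) - 16084 = \left(2 \left(-7\right) \left(-214 + 3 \cdot 2 \left(-7\right)\right) + 146999\right) - 16084 = \left(- 14 \left(-214 + 3 \left(-14\right)\right) + 146999\right) - 16084 = \left(- 14 \left(-214 - 42\right) + 146999\right) - 16084 = \left(\left(-14\right) \left(-256\right) + 146999\right) - 16084 = \left(3584 + 146999\right) - 16084 = 150583 - 16084 = 134499$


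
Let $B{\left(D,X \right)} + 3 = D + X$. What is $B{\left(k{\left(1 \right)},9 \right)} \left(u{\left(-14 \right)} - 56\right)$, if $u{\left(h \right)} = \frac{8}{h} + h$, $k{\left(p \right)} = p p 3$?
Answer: $- \frac{4446}{7} \approx -635.14$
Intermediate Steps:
$k{\left(p \right)} = 3 p^{2}$ ($k{\left(p \right)} = p^{2} \cdot 3 = 3 p^{2}$)
$B{\left(D,X \right)} = -3 + D + X$ ($B{\left(D,X \right)} = -3 + \left(D + X\right) = -3 + D + X$)
$u{\left(h \right)} = h + \frac{8}{h}$
$B{\left(k{\left(1 \right)},9 \right)} \left(u{\left(-14 \right)} - 56\right) = \left(-3 + 3 \cdot 1^{2} + 9\right) \left(\left(-14 + \frac{8}{-14}\right) - 56\right) = \left(-3 + 3 \cdot 1 + 9\right) \left(\left(-14 + 8 \left(- \frac{1}{14}\right)\right) - 56\right) = \left(-3 + 3 + 9\right) \left(\left(-14 - \frac{4}{7}\right) - 56\right) = 9 \left(- \frac{102}{7} - 56\right) = 9 \left(- \frac{494}{7}\right) = - \frac{4446}{7}$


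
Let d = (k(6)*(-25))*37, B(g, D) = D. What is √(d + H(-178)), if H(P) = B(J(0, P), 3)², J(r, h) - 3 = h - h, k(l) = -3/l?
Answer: √1886/2 ≈ 21.714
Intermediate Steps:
J(r, h) = 3 (J(r, h) = 3 + (h - h) = 3 + 0 = 3)
d = 925/2 (d = (-3/6*(-25))*37 = (-3*⅙*(-25))*37 = -½*(-25)*37 = (25/2)*37 = 925/2 ≈ 462.50)
H(P) = 9 (H(P) = 3² = 9)
√(d + H(-178)) = √(925/2 + 9) = √(943/2) = √1886/2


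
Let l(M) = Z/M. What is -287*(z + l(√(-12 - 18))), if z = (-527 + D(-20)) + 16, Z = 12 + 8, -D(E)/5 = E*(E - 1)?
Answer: 749357 + 574*I*√30/3 ≈ 7.4936e+5 + 1048.0*I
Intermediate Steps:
D(E) = -5*E*(-1 + E) (D(E) = -5*E*(E - 1) = -5*E*(-1 + E))
Z = 20
z = -2611 (z = (-527 + 5*(-20)*(1 - 1*(-20))) + 16 = (-527 + 5*(-20)*(1 + 20)) + 16 = (-527 + 5*(-20)*21) + 16 = (-527 - 2100) + 16 = -2627 + 16 = -2611)
l(M) = 20/M
-287*(z + l(√(-12 - 18))) = -287*(-2611 + 20/(√(-12 - 18))) = -287*(-2611 + 20/(√(-30))) = -287*(-2611 + 20/((I*√30))) = -287*(-2611 + 20*(-I*√30/30)) = -287*(-2611 - 2*I*√30/3) = 749357 + 574*I*√30/3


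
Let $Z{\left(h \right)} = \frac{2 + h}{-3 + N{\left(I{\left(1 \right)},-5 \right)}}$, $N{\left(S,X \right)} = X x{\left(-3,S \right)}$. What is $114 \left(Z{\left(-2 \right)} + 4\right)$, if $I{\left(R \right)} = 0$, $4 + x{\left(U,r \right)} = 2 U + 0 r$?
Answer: $456$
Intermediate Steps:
$x{\left(U,r \right)} = -4 + 2 U$ ($x{\left(U,r \right)} = -4 + \left(2 U + 0 r\right) = -4 + \left(2 U + 0\right) = -4 + 2 U$)
$N{\left(S,X \right)} = - 10 X$ ($N{\left(S,X \right)} = X \left(-4 + 2 \left(-3\right)\right) = X \left(-4 - 6\right) = X \left(-10\right) = - 10 X$)
$Z{\left(h \right)} = \frac{2}{47} + \frac{h}{47}$ ($Z{\left(h \right)} = \frac{2 + h}{-3 - -50} = \frac{2 + h}{-3 + 50} = \frac{2 + h}{47} = \left(2 + h\right) \frac{1}{47} = \frac{2}{47} + \frac{h}{47}$)
$114 \left(Z{\left(-2 \right)} + 4\right) = 114 \left(\left(\frac{2}{47} + \frac{1}{47} \left(-2\right)\right) + 4\right) = 114 \left(\left(\frac{2}{47} - \frac{2}{47}\right) + 4\right) = 114 \left(0 + 4\right) = 114 \cdot 4 = 456$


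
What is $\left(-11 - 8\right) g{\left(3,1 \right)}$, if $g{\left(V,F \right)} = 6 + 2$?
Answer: $-152$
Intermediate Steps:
$g{\left(V,F \right)} = 8$
$\left(-11 - 8\right) g{\left(3,1 \right)} = \left(-11 - 8\right) 8 = \left(-19\right) 8 = -152$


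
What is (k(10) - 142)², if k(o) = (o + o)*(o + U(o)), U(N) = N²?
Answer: 4235364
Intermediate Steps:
k(o) = 2*o*(o + o²) (k(o) = (o + o)*(o + o²) = (2*o)*(o + o²) = 2*o*(o + o²))
(k(10) - 142)² = (2*10²*(1 + 10) - 142)² = (2*100*11 - 142)² = (2200 - 142)² = 2058² = 4235364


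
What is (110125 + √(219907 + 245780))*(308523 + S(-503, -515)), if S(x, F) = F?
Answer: 33919381000 + 924024*√51743 ≈ 3.4130e+10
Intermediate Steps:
(110125 + √(219907 + 245780))*(308523 + S(-503, -515)) = (110125 + √(219907 + 245780))*(308523 - 515) = (110125 + √465687)*308008 = (110125 + 3*√51743)*308008 = 33919381000 + 924024*√51743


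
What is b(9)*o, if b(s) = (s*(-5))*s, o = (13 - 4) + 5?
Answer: -5670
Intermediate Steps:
o = 14 (o = 9 + 5 = 14)
b(s) = -5*s**2 (b(s) = (-5*s)*s = -5*s**2)
b(9)*o = -5*9**2*14 = -5*81*14 = -405*14 = -5670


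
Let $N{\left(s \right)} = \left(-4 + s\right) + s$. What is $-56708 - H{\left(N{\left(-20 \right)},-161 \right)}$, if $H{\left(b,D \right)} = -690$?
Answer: $-56018$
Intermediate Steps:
$N{\left(s \right)} = -4 + 2 s$
$-56708 - H{\left(N{\left(-20 \right)},-161 \right)} = -56708 - -690 = -56708 + 690 = -56018$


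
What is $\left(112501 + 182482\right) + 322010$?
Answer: $616993$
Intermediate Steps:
$\left(112501 + 182482\right) + 322010 = 294983 + 322010 = 616993$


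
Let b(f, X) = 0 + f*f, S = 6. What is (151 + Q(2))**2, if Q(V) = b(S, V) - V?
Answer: 34225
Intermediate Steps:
b(f, X) = f**2 (b(f, X) = 0 + f**2 = f**2)
Q(V) = 36 - V (Q(V) = 6**2 - V = 36 - V)
(151 + Q(2))**2 = (151 + (36 - 1*2))**2 = (151 + (36 - 2))**2 = (151 + 34)**2 = 185**2 = 34225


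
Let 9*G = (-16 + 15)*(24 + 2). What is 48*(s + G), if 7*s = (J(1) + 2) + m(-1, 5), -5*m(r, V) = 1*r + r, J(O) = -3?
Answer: -14992/105 ≈ -142.78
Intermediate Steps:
m(r, V) = -2*r/5 (m(r, V) = -(1*r + r)/5 = -(r + r)/5 = -2*r/5)
G = -26/9 (G = ((-16 + 15)*(24 + 2))/9 = (-1*26)/9 = (⅑)*(-26) = -26/9 ≈ -2.8889)
s = -3/35 (s = ((-3 + 2) - ⅖*(-1))/7 = (-1 + ⅖)/7 = (⅐)*(-⅗) = -3/35 ≈ -0.085714)
48*(s + G) = 48*(-3/35 - 26/9) = 48*(-937/315) = -14992/105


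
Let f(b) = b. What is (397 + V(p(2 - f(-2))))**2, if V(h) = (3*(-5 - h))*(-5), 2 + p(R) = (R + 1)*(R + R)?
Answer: 1085764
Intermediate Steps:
p(R) = -2 + 2*R*(1 + R) (p(R) = -2 + (R + 1)*(R + R) = -2 + (1 + R)*(2*R) = -2 + 2*R*(1 + R))
V(h) = 75 + 15*h (V(h) = (-15 - 3*h)*(-5) = 75 + 15*h)
(397 + V(p(2 - f(-2))))**2 = (397 + (75 + 15*(-2 + 2*(2 - 1*(-2)) + 2*(2 - 1*(-2))**2)))**2 = (397 + (75 + 15*(-2 + 2*(2 + 2) + 2*(2 + 2)**2)))**2 = (397 + (75 + 15*(-2 + 2*4 + 2*4**2)))**2 = (397 + (75 + 15*(-2 + 8 + 2*16)))**2 = (397 + (75 + 15*(-2 + 8 + 32)))**2 = (397 + (75 + 15*38))**2 = (397 + (75 + 570))**2 = (397 + 645)**2 = 1042**2 = 1085764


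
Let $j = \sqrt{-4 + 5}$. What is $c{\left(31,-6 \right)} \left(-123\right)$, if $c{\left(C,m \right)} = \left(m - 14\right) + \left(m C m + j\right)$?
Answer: $-134931$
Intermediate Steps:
$j = 1$ ($j = \sqrt{1} = 1$)
$c{\left(C,m \right)} = -13 + m + C m^{2}$ ($c{\left(C,m \right)} = \left(m - 14\right) + \left(m C m + 1\right) = \left(-14 + m\right) + \left(C m m + 1\right) = \left(-14 + m\right) + \left(C m^{2} + 1\right) = \left(-14 + m\right) + \left(1 + C m^{2}\right) = -13 + m + C m^{2}$)
$c{\left(31,-6 \right)} \left(-123\right) = \left(-13 - 6 + 31 \left(-6\right)^{2}\right) \left(-123\right) = \left(-13 - 6 + 31 \cdot 36\right) \left(-123\right) = \left(-13 - 6 + 1116\right) \left(-123\right) = 1097 \left(-123\right) = -134931$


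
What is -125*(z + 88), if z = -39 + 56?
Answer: -13125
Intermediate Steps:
z = 17
-125*(z + 88) = -125*(17 + 88) = -125*105 = -13125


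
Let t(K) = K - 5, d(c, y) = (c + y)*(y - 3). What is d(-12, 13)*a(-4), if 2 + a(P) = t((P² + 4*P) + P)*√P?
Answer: -20 - 180*I ≈ -20.0 - 180.0*I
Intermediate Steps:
d(c, y) = (-3 + y)*(c + y) (d(c, y) = (c + y)*(-3 + y) = (-3 + y)*(c + y))
t(K) = -5 + K
a(P) = -2 + √P*(-5 + P² + 5*P) (a(P) = -2 + (-5 + ((P² + 4*P) + P))*√P = -2 + (-5 + (P² + 5*P))*√P = -2 + (-5 + P² + 5*P)*√P = -2 + √P*(-5 + P² + 5*P))
d(-12, 13)*a(-4) = (13² - 3*(-12) - 3*13 - 12*13)*(-2 + √(-4)*(-5 - 4*(5 - 4))) = (169 + 36 - 39 - 156)*(-2 + (2*I)*(-5 - 4*1)) = 10*(-2 + (2*I)*(-5 - 4)) = 10*(-2 + (2*I)*(-9)) = 10*(-2 - 18*I) = -20 - 180*I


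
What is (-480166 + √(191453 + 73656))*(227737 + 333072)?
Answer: -269281414294 + 560809*√265109 ≈ -2.6899e+11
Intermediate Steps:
(-480166 + √(191453 + 73656))*(227737 + 333072) = (-480166 + √265109)*560809 = -269281414294 + 560809*√265109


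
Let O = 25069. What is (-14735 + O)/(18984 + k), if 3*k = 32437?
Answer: 31002/89389 ≈ 0.34682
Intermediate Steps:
k = 32437/3 (k = (⅓)*32437 = 32437/3 ≈ 10812.)
(-14735 + O)/(18984 + k) = (-14735 + 25069)/(18984 + 32437/3) = 10334/(89389/3) = 10334*(3/89389) = 31002/89389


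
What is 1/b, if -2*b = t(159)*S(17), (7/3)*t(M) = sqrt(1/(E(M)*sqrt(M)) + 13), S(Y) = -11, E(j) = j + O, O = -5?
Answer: 14*sqrt(24486)/(33*sqrt(318318 + sqrt(159))) ≈ 0.11766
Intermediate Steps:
E(j) = -5 + j (E(j) = j - 5 = -5 + j)
t(M) = 3*sqrt(13 + 1/(sqrt(M)*(-5 + M)))/7 (t(M) = 3*sqrt(1/((-5 + M)*sqrt(M)) + 13)/7 = 3*sqrt(1/(sqrt(M)*(-5 + M)) + 13)/7 = 3*sqrt(13 + 1/(sqrt(M)*(-5 + M)))/7)
b = sqrt(154)*159**(3/4)*sqrt(1 + 2002*sqrt(159))/10388 (b = -3*sqrt((1 + 13*sqrt(159)*(-5 + 159))/(sqrt(159)*(-5 + 159)))/7*(-11)/2 = -3*sqrt((sqrt(159)/159)*(1 + 13*sqrt(159)*154)/154)/7*(-11)/2 = -3*sqrt((sqrt(159)/159)*(1/154)*(1 + 2002*sqrt(159)))/7*(-11)/2 = -3*sqrt(sqrt(159)*(1 + 2002*sqrt(159))/24486)/7*(-11)/2 = -3*(sqrt(154)*159**(3/4)*sqrt(1 + 2002*sqrt(159))/24486)/7*(-11)/2 = -sqrt(154)*159**(3/4)*sqrt(1 + 2002*sqrt(159))/57134*(-11)/2 = -(-1)*sqrt(154)*159**(3/4)*sqrt(1 + 2002*sqrt(159))/10388 = sqrt(154)*159**(3/4)*sqrt(1 + 2002*sqrt(159))/10388 ≈ 8.4990)
1/b = 1/(sqrt(7794334548 + 24486*sqrt(159))/10388) = 10388/sqrt(7794334548 + 24486*sqrt(159))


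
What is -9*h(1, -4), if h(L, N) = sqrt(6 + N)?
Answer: -9*sqrt(2) ≈ -12.728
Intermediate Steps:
-9*h(1, -4) = -9*sqrt(6 - 4) = -9*sqrt(2)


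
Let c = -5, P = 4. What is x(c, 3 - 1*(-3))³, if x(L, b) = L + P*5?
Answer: 3375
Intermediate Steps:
x(L, b) = 20 + L (x(L, b) = L + 4*5 = L + 20 = 20 + L)
x(c, 3 - 1*(-3))³ = (20 - 5)³ = 15³ = 3375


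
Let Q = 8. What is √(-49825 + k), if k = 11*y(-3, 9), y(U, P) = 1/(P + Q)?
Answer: 7*I*√293862/17 ≈ 223.21*I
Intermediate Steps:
y(U, P) = 1/(8 + P) (y(U, P) = 1/(P + 8) = 1/(8 + P))
k = 11/17 (k = 11/(8 + 9) = 11/17 ≈ 0.64706)
√(-49825 + k) = √(-49825 + 11/17) = √(-847014/17) = 7*I*√293862/17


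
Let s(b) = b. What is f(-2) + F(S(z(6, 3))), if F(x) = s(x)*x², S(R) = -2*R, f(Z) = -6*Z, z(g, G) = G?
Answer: -204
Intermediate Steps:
F(x) = x³ (F(x) = x*x² = x³)
f(-2) + F(S(z(6, 3))) = -6*(-2) + (-2*3)³ = 12 + (-6)³ = 12 - 216 = -204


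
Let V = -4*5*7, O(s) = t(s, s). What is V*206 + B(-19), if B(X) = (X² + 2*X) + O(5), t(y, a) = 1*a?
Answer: -28512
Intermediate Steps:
t(y, a) = a
O(s) = s
B(X) = 5 + X² + 2*X (B(X) = (X² + 2*X) + 5 = 5 + X² + 2*X)
V = -140 (V = -20*7 = -140)
V*206 + B(-19) = -140*206 + (5 + (-19)² + 2*(-19)) = -28840 + (5 + 361 - 38) = -28840 + 328 = -28512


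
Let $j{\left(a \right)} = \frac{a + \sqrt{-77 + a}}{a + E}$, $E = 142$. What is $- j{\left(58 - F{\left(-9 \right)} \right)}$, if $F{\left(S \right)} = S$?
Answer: $- \frac{67}{209} - \frac{i \sqrt{10}}{209} \approx -0.32057 - 0.015131 i$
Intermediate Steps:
$j{\left(a \right)} = \frac{a + \sqrt{-77 + a}}{142 + a}$ ($j{\left(a \right)} = \frac{a + \sqrt{-77 + a}}{a + 142} = \frac{a + \sqrt{-77 + a}}{142 + a}$)
$- j{\left(58 - F{\left(-9 \right)} \right)} = - \frac{\left(58 - -9\right) + \sqrt{-77 + \left(58 - -9\right)}}{142 + \left(58 - -9\right)} = - \frac{\left(58 + 9\right) + \sqrt{-77 + \left(58 + 9\right)}}{142 + \left(58 + 9\right)} = - \frac{67 + \sqrt{-77 + 67}}{142 + 67} = - \frac{67 + \sqrt{-10}}{209} = - \frac{67 + i \sqrt{10}}{209} = - (\frac{67}{209} + \frac{i \sqrt{10}}{209}) = - \frac{67}{209} - \frac{i \sqrt{10}}{209}$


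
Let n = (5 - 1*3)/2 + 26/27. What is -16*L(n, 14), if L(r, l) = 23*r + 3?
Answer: -20800/27 ≈ -770.37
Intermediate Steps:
n = 53/27 (n = (5 - 3)*(½) + 26*(1/27) = 2*(½) + 26/27 = 1 + 26/27 = 53/27 ≈ 1.9630)
L(r, l) = 3 + 23*r
-16*L(n, 14) = -16*(3 + 23*(53/27)) = -16*(3 + 1219/27) = -16*1300/27 = -20800/27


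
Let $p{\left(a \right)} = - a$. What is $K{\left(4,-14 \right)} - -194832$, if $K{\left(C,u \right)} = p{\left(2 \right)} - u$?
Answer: $194844$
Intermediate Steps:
$K{\left(C,u \right)} = -2 - u$ ($K{\left(C,u \right)} = \left(-1\right) 2 - u = -2 - u$)
$K{\left(4,-14 \right)} - -194832 = \left(-2 - -14\right) - -194832 = \left(-2 + 14\right) + 194832 = 12 + 194832 = 194844$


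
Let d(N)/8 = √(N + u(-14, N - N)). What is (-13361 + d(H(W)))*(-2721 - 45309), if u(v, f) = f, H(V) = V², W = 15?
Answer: 635965230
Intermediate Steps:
d(N) = 8*√N (d(N) = 8*√(N + (N - N)) = 8*√(N + 0) = 8*√N)
(-13361 + d(H(W)))*(-2721 - 45309) = (-13361 + 8*√(15²))*(-2721 - 45309) = (-13361 + 8*√225)*(-48030) = (-13361 + 8*15)*(-48030) = (-13361 + 120)*(-48030) = -13241*(-48030) = 635965230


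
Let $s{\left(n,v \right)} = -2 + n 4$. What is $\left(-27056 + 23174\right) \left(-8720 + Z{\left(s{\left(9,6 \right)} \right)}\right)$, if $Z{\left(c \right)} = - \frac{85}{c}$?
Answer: $33860745$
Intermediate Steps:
$s{\left(n,v \right)} = -2 + 4 n$
$\left(-27056 + 23174\right) \left(-8720 + Z{\left(s{\left(9,6 \right)} \right)}\right) = \left(-27056 + 23174\right) \left(-8720 - \frac{85}{-2 + 4 \cdot 9}\right) = - 3882 \left(-8720 - \frac{85}{-2 + 36}\right) = - 3882 \left(-8720 - \frac{85}{34}\right) = - 3882 \left(-8720 - \frac{5}{2}\right) = \left(-3882\right) \left(- \frac{17445}{2}\right) = 33860745$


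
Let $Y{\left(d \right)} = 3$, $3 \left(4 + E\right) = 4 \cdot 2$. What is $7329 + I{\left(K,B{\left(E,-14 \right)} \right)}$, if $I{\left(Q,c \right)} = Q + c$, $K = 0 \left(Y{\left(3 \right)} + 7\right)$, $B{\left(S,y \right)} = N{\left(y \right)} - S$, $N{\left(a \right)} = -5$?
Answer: $\frac{21976}{3} \approx 7325.3$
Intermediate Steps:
$E = - \frac{4}{3}$ ($E = -4 + \frac{4 \cdot 2}{3} = -4 + \frac{1}{3} \cdot 8 = -4 + \frac{8}{3} = - \frac{4}{3} \approx -1.3333$)
$B{\left(S,y \right)} = -5 - S$
$K = 0$ ($K = 0 \left(3 + 7\right) = 0 \cdot 10 = 0$)
$7329 + I{\left(K,B{\left(E,-14 \right)} \right)} = 7329 + \left(0 - \frac{11}{3}\right) = 7329 - \frac{11}{3} = \frac{21976}{3}$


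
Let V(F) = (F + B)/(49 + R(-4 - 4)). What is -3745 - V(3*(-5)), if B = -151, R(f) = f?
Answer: -153379/41 ≈ -3741.0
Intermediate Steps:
V(F) = -151/41 + F/41 (V(F) = (F - 151)/(49 + (-4 - 4)) = (-151 + F)/(49 - 8) = (-151 + F)/41 = -151/41 + F/41)
-3745 - V(3*(-5)) = -3745 - (-151/41 + (3*(-5))/41) = -3745 - (-151/41 + (1/41)*(-15)) = -3745 - (-151/41 - 15/41) = -3745 - 1*(-166/41) = -3745 + 166/41 = -153379/41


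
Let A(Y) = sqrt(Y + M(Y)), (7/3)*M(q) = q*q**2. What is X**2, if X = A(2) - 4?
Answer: (28 - sqrt(266))**2/49 ≈ 2.7891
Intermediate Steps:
M(q) = 3*q**3/7 (M(q) = 3*(q*q**2)/7 = 3*q**3/7)
A(Y) = sqrt(Y + 3*Y**3/7)
X = -4 + sqrt(266)/7 (X = sqrt(7)*sqrt(2*(7 + 3*2**2))/7 - 4 = sqrt(7)*sqrt(2*(7 + 3*4))/7 - 4 = sqrt(7)*sqrt(2*(7 + 12))/7 - 4 = sqrt(7)*sqrt(2*19)/7 - 4 = sqrt(7)*sqrt(38)/7 - 4 = sqrt(266)/7 - 4 = -4 + sqrt(266)/7 ≈ -1.6701)
X**2 = (-4 + sqrt(266)/7)**2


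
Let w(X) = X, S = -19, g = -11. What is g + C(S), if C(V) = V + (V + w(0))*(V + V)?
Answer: 692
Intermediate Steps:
C(V) = V + 2*V**2 (C(V) = V + (V + 0)*(V + V) = V + V*(2*V) = V + 2*V**2)
g + C(S) = -11 - 19*(1 + 2*(-19)) = -11 - 19*(1 - 38) = -11 - 19*(-37) = -11 + 703 = 692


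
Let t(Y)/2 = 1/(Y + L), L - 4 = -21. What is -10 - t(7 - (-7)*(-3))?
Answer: -308/31 ≈ -9.9355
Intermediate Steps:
L = -17 (L = 4 - 21 = -17)
t(Y) = 2/(-17 + Y) (t(Y) = 2/(Y - 17) = 2/(-17 + Y))
-10 - t(7 - (-7)*(-3)) = -10 - 2/(-17 + (7 - (-7)*(-3))) = -10 - 2/(-17 + (7 - 1*21)) = -10 - 2/(-17 + (7 - 21)) = -10 - 2/(-17 - 14) = -10 - 2/(-31) = -10 - 2*(-1)/31 = -10 - 1*(-2/31) = -10 + 2/31 = -308/31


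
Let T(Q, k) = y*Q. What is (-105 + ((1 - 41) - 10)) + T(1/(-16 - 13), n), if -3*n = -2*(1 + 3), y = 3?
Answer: -4498/29 ≈ -155.10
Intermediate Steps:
n = 8/3 (n = -(-2)*(1 + 3)/3 = -(-2)*4/3 = -1/3*(-8) = 8/3 ≈ 2.6667)
T(Q, k) = 3*Q
(-105 + ((1 - 41) - 10)) + T(1/(-16 - 13), n) = (-105 + ((1 - 41) - 10)) + 3/(-16 - 13) = (-105 + (-40 - 10)) + 3/(-29) = (-105 - 50) + 3*(-1/29) = -155 - 3/29 = -4498/29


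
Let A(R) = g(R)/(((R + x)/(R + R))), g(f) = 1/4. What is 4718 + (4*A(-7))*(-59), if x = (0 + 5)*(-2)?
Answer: 79380/17 ≈ 4669.4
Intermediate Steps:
g(f) = ¼
x = -10 (x = 5*(-2) = -10)
A(R) = R/(2*(-10 + R)) (A(R) = 1/(4*(((R - 10)/(R + R)))) = 1/(4*(((-10 + R)/((2*R))))) = 1/(4*(((-10 + R)*(1/(2*R))))) = 1/(4*(((-10 + R)/(2*R)))) = (2*R/(-10 + R))/4 = R/(2*(-10 + R)))
4718 + (4*A(-7))*(-59) = 4718 + (4*((½)*(-7)/(-10 - 7)))*(-59) = 4718 + (4*((½)*(-7)/(-17)))*(-59) = 4718 + (4*((½)*(-7)*(-1/17)))*(-59) = 4718 + (4*(7/34))*(-59) = 4718 + (14/17)*(-59) = 4718 - 826/17 = 79380/17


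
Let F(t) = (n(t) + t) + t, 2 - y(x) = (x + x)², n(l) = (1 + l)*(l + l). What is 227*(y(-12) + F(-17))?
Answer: -14528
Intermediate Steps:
n(l) = 2*l*(1 + l) (n(l) = (1 + l)*(2*l) = 2*l*(1 + l))
y(x) = 2 - 4*x² (y(x) = 2 - (x + x)² = 2 - (2*x)² = 2 - 4*x²)
F(t) = 2*t + 2*t*(1 + t) (F(t) = (2*t*(1 + t) + t) + t = (t + 2*t*(1 + t)) + t = 2*t + 2*t*(1 + t))
227*(y(-12) + F(-17)) = 227*((2 - 4*(-12)²) + 2*(-17)*(2 - 17)) = 227*((2 - 4*144) + 2*(-17)*(-15)) = 227*((2 - 576) + 510) = 227*(-574 + 510) = 227*(-64) = -14528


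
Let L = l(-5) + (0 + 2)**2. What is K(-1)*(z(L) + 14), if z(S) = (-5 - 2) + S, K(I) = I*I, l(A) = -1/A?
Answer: 56/5 ≈ 11.200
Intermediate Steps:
K(I) = I**2
L = 21/5 (L = -1/(-5) + (0 + 2)**2 = -1*(-1/5) + 2**2 = 1/5 + 4 = 21/5 ≈ 4.2000)
z(S) = -7 + S
K(-1)*(z(L) + 14) = (-1)**2*((-7 + 21/5) + 14) = 1*(-14/5 + 14) = 1*(56/5) = 56/5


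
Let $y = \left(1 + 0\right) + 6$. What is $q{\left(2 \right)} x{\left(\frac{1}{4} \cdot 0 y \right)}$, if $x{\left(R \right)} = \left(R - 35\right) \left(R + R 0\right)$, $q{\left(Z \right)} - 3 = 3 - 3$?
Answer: $0$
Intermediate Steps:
$y = 7$ ($y = 1 + 6 = 7$)
$q{\left(Z \right)} = 3$ ($q{\left(Z \right)} = 3 + \left(3 - 3\right) = 3 + 0 = 3$)
$x{\left(R \right)} = R \left(-35 + R\right)$ ($x{\left(R \right)} = \left(-35 + R\right) \left(R + 0\right) = \left(-35 + R\right) R = R \left(-35 + R\right)$)
$q{\left(2 \right)} x{\left(\frac{1}{4} \cdot 0 y \right)} = 3 \cdot \frac{1}{4} \cdot 0 \cdot 7 \left(-35 + \frac{1}{4} \cdot 0 \cdot 7\right) = 3 \cdot 0 \cdot 7 \left(-35 + 0 \cdot 7\right) = 3 \cdot 0 \left(-35 + 0\right) = 3 \cdot 0 \left(-35\right) = 3 \cdot 0 = 0$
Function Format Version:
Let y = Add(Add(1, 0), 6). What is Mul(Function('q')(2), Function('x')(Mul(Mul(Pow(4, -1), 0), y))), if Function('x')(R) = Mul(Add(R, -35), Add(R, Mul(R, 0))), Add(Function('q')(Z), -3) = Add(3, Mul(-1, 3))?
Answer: 0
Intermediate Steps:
y = 7 (y = Add(1, 6) = 7)
Function('q')(Z) = 3 (Function('q')(Z) = Add(3, Add(3, Mul(-1, 3))) = Add(3, Add(3, -3)) = Add(3, 0) = 3)
Function('x')(R) = Mul(R, Add(-35, R)) (Function('x')(R) = Mul(Add(-35, R), Add(R, 0)) = Mul(Add(-35, R), R) = Mul(R, Add(-35, R)))
Mul(Function('q')(2), Function('x')(Mul(Mul(Pow(4, -1), 0), y))) = Mul(3, Mul(Mul(Mul(Pow(4, -1), 0), 7), Add(-35, Mul(Mul(Pow(4, -1), 0), 7)))) = Mul(3, Mul(Mul(Mul(Rational(1, 4), 0), 7), Add(-35, Mul(Mul(Rational(1, 4), 0), 7)))) = Mul(3, Mul(Mul(0, 7), Add(-35, Mul(0, 7)))) = Mul(3, Mul(0, Add(-35, 0))) = Mul(3, Mul(0, -35)) = Mul(3, 0) = 0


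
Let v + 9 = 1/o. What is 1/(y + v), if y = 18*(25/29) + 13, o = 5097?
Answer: 147813/2884931 ≈ 0.051236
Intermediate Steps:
y = 827/29 (y = 18*(25*(1/29)) + 13 = 18*(25/29) + 13 = 450/29 + 13 = 827/29 ≈ 28.517)
v = -45872/5097 (v = -9 + 1/5097 = -45872/5097 ≈ -8.9998)
1/(y + v) = 1/(827/29 - 45872/5097) = 1/(2884931/147813) = 147813/2884931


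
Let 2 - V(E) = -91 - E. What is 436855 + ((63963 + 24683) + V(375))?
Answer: 525969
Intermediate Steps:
V(E) = 93 + E (V(E) = 2 - (-91 - E) = 2 + (91 + E) = 93 + E)
436855 + ((63963 + 24683) + V(375)) = 436855 + ((63963 + 24683) + (93 + 375)) = 436855 + (88646 + 468) = 436855 + 89114 = 525969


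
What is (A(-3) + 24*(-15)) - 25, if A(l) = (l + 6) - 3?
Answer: -385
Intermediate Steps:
A(l) = 3 + l (A(l) = (6 + l) - 3 = 3 + l)
(A(-3) + 24*(-15)) - 25 = ((3 - 3) + 24*(-15)) - 25 = (0 - 360) - 25 = -360 - 25 = -385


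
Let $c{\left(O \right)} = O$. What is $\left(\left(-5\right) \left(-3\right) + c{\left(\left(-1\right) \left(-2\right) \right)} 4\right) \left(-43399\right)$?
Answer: $-998177$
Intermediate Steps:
$\left(\left(-5\right) \left(-3\right) + c{\left(\left(-1\right) \left(-2\right) \right)} 4\right) \left(-43399\right) = \left(\left(-5\right) \left(-3\right) + \left(-1\right) \left(-2\right) 4\right) \left(-43399\right) = \left(15 + 2 \cdot 4\right) \left(-43399\right) = \left(15 + 8\right) \left(-43399\right) = 23 \left(-43399\right) = -998177$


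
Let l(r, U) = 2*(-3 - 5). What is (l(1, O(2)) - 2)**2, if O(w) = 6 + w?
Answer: 324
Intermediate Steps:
l(r, U) = -16 (l(r, U) = 2*(-8) = -16)
(l(1, O(2)) - 2)**2 = (-16 - 2)**2 = (-18)**2 = 324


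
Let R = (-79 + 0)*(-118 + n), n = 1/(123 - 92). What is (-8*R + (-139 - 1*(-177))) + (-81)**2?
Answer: -2106655/31 ≈ -67957.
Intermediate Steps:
n = 1/31 ≈ 0.032258
R = 288903/31 (R = (-79 + 0)*(-118 + 1/31) = -79*(-3657/31) = 288903/31 ≈ 9319.5)
(-8*R + (-139 - 1*(-177))) + (-81)**2 = (-8*288903/31 + (-139 - 1*(-177))) + (-81)**2 = (-2311224/31 + (-139 + 177)) + 6561 = (-2311224/31 + 38) + 6561 = -2310046/31 + 6561 = -2106655/31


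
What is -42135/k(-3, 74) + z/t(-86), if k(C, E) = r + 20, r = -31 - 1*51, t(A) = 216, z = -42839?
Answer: 3222571/6696 ≈ 481.27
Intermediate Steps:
r = -82 (r = -31 - 51 = -82)
k(C, E) = -62 (k(C, E) = -82 + 20 = -62)
-42135/k(-3, 74) + z/t(-86) = -42135/(-62) - 42839/216 = -42135*(-1/62) - 42839*1/216 = 42135/62 - 42839/216 = 3222571/6696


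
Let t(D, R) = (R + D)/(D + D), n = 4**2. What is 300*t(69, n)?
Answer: 4250/23 ≈ 184.78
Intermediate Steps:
n = 16
t(D, R) = (D + R)/(2*D) (t(D, R) = (D + R)/((2*D)) = (D + R)*(1/(2*D)) = (D + R)/(2*D))
300*t(69, n) = 300*((1/2)*(69 + 16)/69) = 300*((1/2)*(1/69)*85) = 300*(85/138) = 4250/23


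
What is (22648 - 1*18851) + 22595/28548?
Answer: 108419351/28548 ≈ 3797.8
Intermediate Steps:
(22648 - 1*18851) + 22595/28548 = (22648 - 18851) + 22595*(1/28548) = 3797 + 22595/28548 = 108419351/28548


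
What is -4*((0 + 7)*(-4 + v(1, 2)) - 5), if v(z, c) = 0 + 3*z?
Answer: 48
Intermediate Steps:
v(z, c) = 3*z
-4*((0 + 7)*(-4 + v(1, 2)) - 5) = -4*((0 + 7)*(-4 + 3*1) - 5) = -4*(7*(-4 + 3) - 5) = -4*(7*(-1) - 5) = -4*(-7 - 5) = -4*(-12) = 48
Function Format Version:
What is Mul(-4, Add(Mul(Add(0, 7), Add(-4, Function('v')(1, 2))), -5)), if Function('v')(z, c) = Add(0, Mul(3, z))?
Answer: 48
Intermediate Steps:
Function('v')(z, c) = Mul(3, z)
Mul(-4, Add(Mul(Add(0, 7), Add(-4, Function('v')(1, 2))), -5)) = Mul(-4, Add(Mul(Add(0, 7), Add(-4, Mul(3, 1))), -5)) = Mul(-4, Add(Mul(7, Add(-4, 3)), -5)) = Mul(-4, Add(Mul(7, -1), -5)) = Mul(-4, Add(-7, -5)) = Mul(-4, -12) = 48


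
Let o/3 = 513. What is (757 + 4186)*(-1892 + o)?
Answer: -1744879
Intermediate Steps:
o = 1539 (o = 3*513 = 1539)
(757 + 4186)*(-1892 + o) = (757 + 4186)*(-1892 + 1539) = 4943*(-353) = -1744879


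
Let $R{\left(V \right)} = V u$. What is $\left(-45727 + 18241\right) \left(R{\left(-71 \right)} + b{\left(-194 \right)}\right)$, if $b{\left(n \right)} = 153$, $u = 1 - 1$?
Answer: $-4205358$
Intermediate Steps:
$u = 0$
$R{\left(V \right)} = 0$ ($R{\left(V \right)} = V 0 = 0$)
$\left(-45727 + 18241\right) \left(R{\left(-71 \right)} + b{\left(-194 \right)}\right) = \left(-45727 + 18241\right) \left(0 + 153\right) = \left(-27486\right) 153 = -4205358$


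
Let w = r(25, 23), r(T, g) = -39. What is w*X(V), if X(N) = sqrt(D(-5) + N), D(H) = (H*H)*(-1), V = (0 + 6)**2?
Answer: -39*sqrt(11) ≈ -129.35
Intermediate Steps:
V = 36 (V = 6**2 = 36)
D(H) = -H**2 (D(H) = H**2*(-1) = -H**2)
w = -39
X(N) = sqrt(-25 + N) (X(N) = sqrt(-1*(-5)**2 + N) = sqrt(-1*25 + N) = sqrt(-25 + N))
w*X(V) = -39*sqrt(-25 + 36) = -39*sqrt(11)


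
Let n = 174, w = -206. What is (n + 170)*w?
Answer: -70864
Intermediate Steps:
(n + 170)*w = (174 + 170)*(-206) = 344*(-206) = -70864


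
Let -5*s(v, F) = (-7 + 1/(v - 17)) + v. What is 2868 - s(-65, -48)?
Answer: 233995/82 ≈ 2853.6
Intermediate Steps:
s(v, F) = 7/5 - v/5 - 1/(5*(-17 + v)) (s(v, F) = -((-7 + 1/(v - 17)) + v)/5 = -((-7 + 1/(-17 + v)) + v)/5 = -(-7 + v + 1/(-17 + v))/5 = 7/5 - v/5 - 1/(5*(-17 + v)))
2868 - s(-65, -48) = 2868 - (-120 - 1*(-65)**2 + 24*(-65))/(5*(-17 - 65)) = 2868 - (-120 - 1*4225 - 1560)/(5*(-82)) = 2868 - (-1)*(-120 - 4225 - 1560)/(5*82) = 2868 - (-1)*(-5905)/(5*82) = 2868 - 1*1181/82 = 2868 - 1181/82 = 233995/82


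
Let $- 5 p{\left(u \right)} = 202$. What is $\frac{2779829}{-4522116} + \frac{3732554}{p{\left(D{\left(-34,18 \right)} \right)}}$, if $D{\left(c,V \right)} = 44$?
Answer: $- \frac{42197886173389}{456733716} \approx -92391.0$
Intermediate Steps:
$p{\left(u \right)} = - \frac{202}{5}$ ($p{\left(u \right)} = \left(- \frac{1}{5}\right) 202 = - \frac{202}{5}$)
$\frac{2779829}{-4522116} + \frac{3732554}{p{\left(D{\left(-34,18 \right)} \right)}} = \frac{2779829}{-4522116} + \frac{3732554}{- \frac{202}{5}} = 2779829 \left(- \frac{1}{4522116}\right) + 3732554 \left(- \frac{5}{202}\right) = - \frac{2779829}{4522116} - \frac{9331385}{101} = - \frac{42197886173389}{456733716}$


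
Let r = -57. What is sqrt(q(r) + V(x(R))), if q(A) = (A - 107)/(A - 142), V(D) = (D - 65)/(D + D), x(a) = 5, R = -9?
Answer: I*sqrt(204970)/199 ≈ 2.2751*I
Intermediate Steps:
V(D) = (-65 + D)/(2*D) (V(D) = (-65 + D)/((2*D)) = (-65 + D)*(1/(2*D)) = (-65 + D)/(2*D))
q(A) = (-107 + A)/(-142 + A)
sqrt(q(r) + V(x(R))) = sqrt((-107 - 57)/(-142 - 57) + (1/2)*(-65 + 5)/5) = sqrt(-164/(-199) + (1/2)*(1/5)*(-60)) = sqrt(-1/199*(-164) - 6) = sqrt(164/199 - 6) = sqrt(-1030/199) = I*sqrt(204970)/199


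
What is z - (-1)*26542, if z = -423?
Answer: 26119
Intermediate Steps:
z - (-1)*26542 = -423 - (-1)*26542 = -423 - 1*(-26542) = -423 + 26542 = 26119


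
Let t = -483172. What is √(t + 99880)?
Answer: 234*I*√7 ≈ 619.11*I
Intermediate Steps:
√(t + 99880) = √(-483172 + 99880) = √(-383292) = 234*I*√7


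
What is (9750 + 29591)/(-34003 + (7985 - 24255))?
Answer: -39341/50273 ≈ -0.78255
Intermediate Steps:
(9750 + 29591)/(-34003 + (7985 - 24255)) = 39341/(-34003 - 16270) = 39341/(-50273) = 39341*(-1/50273) = -39341/50273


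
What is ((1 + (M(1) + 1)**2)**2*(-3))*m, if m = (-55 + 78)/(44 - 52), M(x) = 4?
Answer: 11661/2 ≈ 5830.5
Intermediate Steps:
m = -23/8 (m = 23/(-8) = 23*(-1/8) = -23/8 ≈ -2.8750)
((1 + (M(1) + 1)**2)**2*(-3))*m = ((1 + (4 + 1)**2)**2*(-3))*(-23/8) = ((1 + 5**2)**2*(-3))*(-23/8) = ((1 + 25)**2*(-3))*(-23/8) = (26**2*(-3))*(-23/8) = (676*(-3))*(-23/8) = -2028*(-23/8) = 11661/2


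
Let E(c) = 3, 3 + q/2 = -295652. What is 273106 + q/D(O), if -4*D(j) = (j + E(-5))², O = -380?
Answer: 1338574066/4901 ≈ 2.7312e+5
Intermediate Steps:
q = -591310 (q = -6 + 2*(-295652) = -6 - 591304 = -591310)
D(j) = -(3 + j)²/4 (D(j) = -(j + 3)²/4 = -(3 + j)²/4)
273106 + q/D(O) = 273106 - 591310*(-4/(3 - 380)²) = 273106 - 591310/((-¼*(-377)²)) = 273106 - 591310/((-¼*142129)) = 273106 - 591310/(-142129/4) = 273106 - 591310*(-4/142129) = 273106 + 81560/4901 = 1338574066/4901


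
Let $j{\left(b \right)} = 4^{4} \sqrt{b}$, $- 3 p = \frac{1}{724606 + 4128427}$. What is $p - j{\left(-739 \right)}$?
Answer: $- \frac{1}{14559099} - 256 i \sqrt{739} \approx -6.8686 \cdot 10^{-8} - 6959.2 i$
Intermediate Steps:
$p = - \frac{1}{14559099}$ ($p = - \frac{1}{3 \left(724606 + 4128427\right)} = - \frac{1}{3 \cdot 4853033} = \left(- \frac{1}{3}\right) \frac{1}{4853033} = - \frac{1}{14559099} \approx -6.8686 \cdot 10^{-8}$)
$j{\left(b \right)} = 256 \sqrt{b}$
$p - j{\left(-739 \right)} = - \frac{1}{14559099} - 256 \sqrt{-739} = - \frac{1}{14559099} - 256 i \sqrt{739}$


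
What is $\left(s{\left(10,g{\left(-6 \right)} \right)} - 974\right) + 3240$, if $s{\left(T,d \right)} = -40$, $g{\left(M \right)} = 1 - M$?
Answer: $2226$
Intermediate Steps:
$\left(s{\left(10,g{\left(-6 \right)} \right)} - 974\right) + 3240 = \left(-40 - 974\right) + 3240 = -1014 + 3240 = 2226$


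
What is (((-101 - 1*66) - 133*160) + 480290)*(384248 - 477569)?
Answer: -42819687603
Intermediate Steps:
(((-101 - 1*66) - 133*160) + 480290)*(384248 - 477569) = (((-101 - 66) - 21280) + 480290)*(-93321) = ((-167 - 21280) + 480290)*(-93321) = (-21447 + 480290)*(-93321) = 458843*(-93321) = -42819687603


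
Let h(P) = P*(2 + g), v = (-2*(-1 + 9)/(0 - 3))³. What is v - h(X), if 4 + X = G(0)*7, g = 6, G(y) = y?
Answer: 4960/27 ≈ 183.70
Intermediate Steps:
X = -4 (X = -4 + 0*7 = -4 + 0 = -4)
v = 4096/27 (v = (-2/((-3/8)))³ = (-2/((-3*⅛)))³ = (-2/(-3/8))³ = (-2*(-8/3))³ = (16/3)³ = 4096/27 ≈ 151.70)
h(P) = 8*P (h(P) = P*(2 + 6) = P*8 = 8*P)
v - h(X) = 4096/27 - 8*(-4) = 4096/27 - 1*(-32) = 4096/27 + 32 = 4960/27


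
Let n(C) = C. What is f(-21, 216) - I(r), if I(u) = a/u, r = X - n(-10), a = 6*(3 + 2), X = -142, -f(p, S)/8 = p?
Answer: 3701/22 ≈ 168.23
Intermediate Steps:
f(p, S) = -8*p
a = 30 (a = 6*5 = 30)
r = -132 (r = -142 - 1*(-10) = -142 + 10 = -132)
I(u) = 30/u
f(-21, 216) - I(r) = -8*(-21) - 30/(-132) = 168 - 30*(-1)/132 = 168 - 1*(-5/22) = 168 + 5/22 = 3701/22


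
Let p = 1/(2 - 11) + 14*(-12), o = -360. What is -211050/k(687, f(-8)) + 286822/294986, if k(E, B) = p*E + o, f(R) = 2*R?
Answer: 20461241411/7323174943 ≈ 2.7940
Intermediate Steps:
p = -1513/9 (p = 1/(-9) - 168 = -⅑ - 168 = -1513/9 ≈ -168.11)
k(E, B) = -360 - 1513*E/9 (k(E, B) = -1513*E/9 - 360 = -360 - 1513*E/9)
-211050/k(687, f(-8)) + 286822/294986 = -211050/(-360 - 1513/9*687) + 286822/294986 = -211050/(-360 - 346477/3) + 286822*(1/294986) = -211050/(-347557/3) + 143411/147493 = -211050*(-3/347557) + 143411/147493 = 90450/49651 + 143411/147493 = 20461241411/7323174943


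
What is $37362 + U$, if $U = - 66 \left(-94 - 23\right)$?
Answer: $45084$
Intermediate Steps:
$U = 7722$ ($U = \left(-66\right) \left(-117\right) = 7722$)
$37362 + U = 37362 + 7722 = 45084$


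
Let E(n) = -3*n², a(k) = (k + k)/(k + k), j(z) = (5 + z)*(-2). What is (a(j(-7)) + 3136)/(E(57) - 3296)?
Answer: -3137/13043 ≈ -0.24051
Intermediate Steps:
j(z) = -10 - 2*z
a(k) = 1 (a(k) = (2*k)/((2*k)) = (2*k)*(1/(2*k)) = 1)
(a(j(-7)) + 3136)/(E(57) - 3296) = (1 + 3136)/(-3*57² - 3296) = 3137/(-3*3249 - 3296) = 3137/(-9747 - 3296) = 3137/(-13043) = 3137*(-1/13043) = -3137/13043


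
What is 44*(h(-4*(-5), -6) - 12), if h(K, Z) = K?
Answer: 352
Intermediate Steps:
44*(h(-4*(-5), -6) - 12) = 44*(-4*(-5) - 12) = 44*(20 - 12) = 44*8 = 352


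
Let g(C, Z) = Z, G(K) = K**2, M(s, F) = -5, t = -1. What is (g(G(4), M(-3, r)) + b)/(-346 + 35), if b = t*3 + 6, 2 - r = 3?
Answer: 2/311 ≈ 0.0064309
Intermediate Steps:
r = -1 (r = 2 - 1*3 = 2 - 3 = -1)
b = 3 (b = -1*3 + 6 = -3 + 6 = 3)
(g(G(4), M(-3, r)) + b)/(-346 + 35) = (-5 + 3)/(-346 + 35) = -2/(-311) = -2*(-1/311) = 2/311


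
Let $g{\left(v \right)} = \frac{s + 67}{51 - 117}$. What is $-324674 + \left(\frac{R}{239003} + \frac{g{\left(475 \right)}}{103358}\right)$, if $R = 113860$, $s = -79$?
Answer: $- \frac{44112026856526975}{135865796407} \approx -3.2467 \cdot 10^{5}$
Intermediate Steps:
$g{\left(v \right)} = \frac{2}{11}$ ($g{\left(v \right)} = \frac{-79 + 67}{51 - 117} = - \frac{12}{-66} = \left(-12\right) \left(- \frac{1}{66}\right) = \frac{2}{11}$)
$-324674 + \left(\frac{R}{239003} + \frac{g{\left(475 \right)}}{103358}\right) = -324674 + \left(\frac{113860}{239003} + \frac{2}{11 \cdot 103358}\right) = -324674 + \left(113860 \cdot \frac{1}{239003} + \frac{2}{11} \cdot \frac{1}{103358}\right) = -324674 + \left(\frac{113860}{239003} + \frac{1}{568469}\right) = -324674 + \frac{64726119343}{135865796407} = - \frac{44112026856526975}{135865796407}$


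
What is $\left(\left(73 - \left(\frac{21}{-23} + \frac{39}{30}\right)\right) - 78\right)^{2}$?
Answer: $\frac{1535121}{52900} \approx 29.019$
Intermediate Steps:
$\left(\left(73 - \left(\frac{21}{-23} + \frac{39}{30}\right)\right) - 78\right)^{2} = \left(\left(73 - \left(21 \left(- \frac{1}{23}\right) + 39 \cdot \frac{1}{30}\right)\right) - 78\right)^{2} = \left(\left(73 - \left(- \frac{21}{23} + \frac{13}{10}\right)\right) - 78\right)^{2} = \left(\left(73 - \frac{89}{230}\right) - 78\right)^{2} = \left(\frac{16701}{230} - 78\right)^{2} = \left(- \frac{1239}{230}\right)^{2} = \frac{1535121}{52900}$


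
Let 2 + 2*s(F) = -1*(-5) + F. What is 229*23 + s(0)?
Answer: 10537/2 ≈ 5268.5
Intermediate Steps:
s(F) = 3/2 + F/2 (s(F) = -1 + (-1*(-5) + F)/2 = -1 + (5 + F)/2 = -1 + (5/2 + F/2) = 3/2 + F/2)
229*23 + s(0) = 229*23 + (3/2 + (½)*0) = 5267 + (3/2 + 0) = 5267 + 3/2 = 10537/2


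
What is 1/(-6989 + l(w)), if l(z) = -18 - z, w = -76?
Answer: -1/6931 ≈ -0.00014428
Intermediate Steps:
1/(-6989 + l(w)) = 1/(-6989 + (-18 - 1*(-76))) = 1/(-6989 + (-18 + 76)) = 1/(-6989 + 58) = 1/(-6931) = -1/6931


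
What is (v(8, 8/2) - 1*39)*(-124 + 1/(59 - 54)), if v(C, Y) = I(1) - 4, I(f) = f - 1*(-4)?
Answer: 23522/5 ≈ 4704.4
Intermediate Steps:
I(f) = 4 + f (I(f) = f + 4 = 4 + f)
v(C, Y) = 1 (v(C, Y) = (4 + 1) - 4 = 5 - 4 = 1)
(v(8, 8/2) - 1*39)*(-124 + 1/(59 - 54)) = (1 - 1*39)*(-124 + 1/(59 - 54)) = (1 - 39)*(-124 + 1/5) = -38*(-124 + ⅕) = -38*(-619/5) = 23522/5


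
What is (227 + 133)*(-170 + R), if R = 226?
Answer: 20160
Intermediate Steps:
(227 + 133)*(-170 + R) = (227 + 133)*(-170 + 226) = 360*56 = 20160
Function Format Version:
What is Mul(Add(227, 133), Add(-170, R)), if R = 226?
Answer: 20160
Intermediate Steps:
Mul(Add(227, 133), Add(-170, R)) = Mul(Add(227, 133), Add(-170, 226)) = Mul(360, 56) = 20160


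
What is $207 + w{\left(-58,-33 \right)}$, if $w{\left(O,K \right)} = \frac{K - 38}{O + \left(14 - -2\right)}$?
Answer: $\frac{8765}{42} \approx 208.69$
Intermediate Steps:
$w{\left(O,K \right)} = \frac{-38 + K}{16 + O}$ ($w{\left(O,K \right)} = \frac{-38 + K}{O + \left(14 + 2\right)} = \frac{-38 + K}{O + 16} = \frac{-38 + K}{16 + O}$)
$207 + w{\left(-58,-33 \right)} = 207 + \frac{-38 - 33}{16 - 58} = 207 + \frac{1}{-42} \left(-71\right) = 207 - - \frac{71}{42} = 207 + \frac{71}{42} = \frac{8765}{42}$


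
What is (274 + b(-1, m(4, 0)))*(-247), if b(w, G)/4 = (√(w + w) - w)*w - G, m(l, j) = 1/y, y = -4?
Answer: -66937 + 988*I*√2 ≈ -66937.0 + 1397.2*I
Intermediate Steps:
m(l, j) = -¼ (m(l, j) = 1/(-4) = -¼)
b(w, G) = -4*G + 4*w*(-w + √2*√w) (b(w, G) = 4*((√(w + w) - w)*w - G) = 4*((√(2*w) - w)*w - G) = 4*((√2*√w - w)*w - G) = 4*((-w + √2*√w)*w - G) = 4*(w*(-w + √2*√w) - G) = 4*(-G + w*(-w + √2*√w)) = -4*G + 4*w*(-w + √2*√w))
(274 + b(-1, m(4, 0)))*(-247) = (274 + (-4*(-¼) - 4*(-1)² + 4*√2*(-1)^(3/2)))*(-247) = (274 + (1 - 4*1 + 4*√2*(-I)))*(-247) = (274 + (1 - 4 - 4*I*√2))*(-247) = (274 + (-3 - 4*I*√2))*(-247) = (271 - 4*I*√2)*(-247) = -66937 + 988*I*√2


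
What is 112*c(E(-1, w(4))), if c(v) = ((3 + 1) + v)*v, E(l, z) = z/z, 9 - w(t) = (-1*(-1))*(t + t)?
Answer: 560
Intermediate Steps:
w(t) = 9 - 2*t (w(t) = 9 - (-1*(-1))*(t + t) = 9 - 2*t)
E(l, z) = 1
c(v) = v*(4 + v) (c(v) = (4 + v)*v = v*(4 + v))
112*c(E(-1, w(4))) = 112*(1*(4 + 1)) = 112*(1*5) = 112*5 = 560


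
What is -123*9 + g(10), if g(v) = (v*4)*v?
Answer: -707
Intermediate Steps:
g(v) = 4*v**2 (g(v) = (4*v)*v = 4*v**2)
-123*9 + g(10) = -123*9 + 4*10**2 = -1107 + 4*100 = -1107 + 400 = -707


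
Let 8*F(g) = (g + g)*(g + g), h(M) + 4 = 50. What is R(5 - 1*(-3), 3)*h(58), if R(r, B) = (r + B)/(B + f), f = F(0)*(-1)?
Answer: 506/3 ≈ 168.67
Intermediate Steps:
h(M) = 46 (h(M) = -4 + 50 = 46)
F(g) = g²/2 (F(g) = ((g + g)*(g + g))/8 = ((2*g)*(2*g))/8 = (4*g²)/8 = g²/2)
f = 0 (f = ((½)*0²)*(-1) = ((½)*0)*(-1) = 0*(-1) = 0)
R(r, B) = (B + r)/B (R(r, B) = (r + B)/(B + 0) = (B + r)/B)
R(5 - 1*(-3), 3)*h(58) = ((3 + (5 - 1*(-3)))/3)*46 = ((3 + (5 + 3))/3)*46 = ((3 + 8)/3)*46 = ((⅓)*11)*46 = (11/3)*46 = 506/3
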